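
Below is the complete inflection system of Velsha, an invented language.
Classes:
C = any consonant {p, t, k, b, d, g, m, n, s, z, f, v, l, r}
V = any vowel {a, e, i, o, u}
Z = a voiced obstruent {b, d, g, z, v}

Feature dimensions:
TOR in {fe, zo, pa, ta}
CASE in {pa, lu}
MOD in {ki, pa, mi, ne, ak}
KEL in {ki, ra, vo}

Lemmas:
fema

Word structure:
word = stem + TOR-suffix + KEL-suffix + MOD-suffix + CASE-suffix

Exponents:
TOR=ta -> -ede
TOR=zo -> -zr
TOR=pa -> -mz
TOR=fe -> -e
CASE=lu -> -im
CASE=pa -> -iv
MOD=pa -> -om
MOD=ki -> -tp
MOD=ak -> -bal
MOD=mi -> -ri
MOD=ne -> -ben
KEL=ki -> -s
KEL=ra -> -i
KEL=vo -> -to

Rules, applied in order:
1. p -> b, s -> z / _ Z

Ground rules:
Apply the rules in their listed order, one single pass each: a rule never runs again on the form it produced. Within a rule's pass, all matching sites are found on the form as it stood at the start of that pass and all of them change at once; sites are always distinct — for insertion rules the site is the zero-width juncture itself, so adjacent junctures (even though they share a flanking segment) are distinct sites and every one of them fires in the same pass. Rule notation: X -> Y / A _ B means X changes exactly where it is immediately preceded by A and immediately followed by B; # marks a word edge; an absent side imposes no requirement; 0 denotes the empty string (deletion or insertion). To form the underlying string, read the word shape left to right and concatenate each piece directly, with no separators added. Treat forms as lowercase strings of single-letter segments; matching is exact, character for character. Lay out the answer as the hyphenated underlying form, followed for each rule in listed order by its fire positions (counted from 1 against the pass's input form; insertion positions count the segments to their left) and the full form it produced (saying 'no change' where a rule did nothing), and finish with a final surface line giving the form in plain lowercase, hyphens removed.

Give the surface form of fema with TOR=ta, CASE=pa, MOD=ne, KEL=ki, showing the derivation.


underlying: fema-ede-s-ben-iv
1. p -> b, s -> z / _ Z: fires at position(s) 8: femaedezbeniv
surface: femaedezbeniv


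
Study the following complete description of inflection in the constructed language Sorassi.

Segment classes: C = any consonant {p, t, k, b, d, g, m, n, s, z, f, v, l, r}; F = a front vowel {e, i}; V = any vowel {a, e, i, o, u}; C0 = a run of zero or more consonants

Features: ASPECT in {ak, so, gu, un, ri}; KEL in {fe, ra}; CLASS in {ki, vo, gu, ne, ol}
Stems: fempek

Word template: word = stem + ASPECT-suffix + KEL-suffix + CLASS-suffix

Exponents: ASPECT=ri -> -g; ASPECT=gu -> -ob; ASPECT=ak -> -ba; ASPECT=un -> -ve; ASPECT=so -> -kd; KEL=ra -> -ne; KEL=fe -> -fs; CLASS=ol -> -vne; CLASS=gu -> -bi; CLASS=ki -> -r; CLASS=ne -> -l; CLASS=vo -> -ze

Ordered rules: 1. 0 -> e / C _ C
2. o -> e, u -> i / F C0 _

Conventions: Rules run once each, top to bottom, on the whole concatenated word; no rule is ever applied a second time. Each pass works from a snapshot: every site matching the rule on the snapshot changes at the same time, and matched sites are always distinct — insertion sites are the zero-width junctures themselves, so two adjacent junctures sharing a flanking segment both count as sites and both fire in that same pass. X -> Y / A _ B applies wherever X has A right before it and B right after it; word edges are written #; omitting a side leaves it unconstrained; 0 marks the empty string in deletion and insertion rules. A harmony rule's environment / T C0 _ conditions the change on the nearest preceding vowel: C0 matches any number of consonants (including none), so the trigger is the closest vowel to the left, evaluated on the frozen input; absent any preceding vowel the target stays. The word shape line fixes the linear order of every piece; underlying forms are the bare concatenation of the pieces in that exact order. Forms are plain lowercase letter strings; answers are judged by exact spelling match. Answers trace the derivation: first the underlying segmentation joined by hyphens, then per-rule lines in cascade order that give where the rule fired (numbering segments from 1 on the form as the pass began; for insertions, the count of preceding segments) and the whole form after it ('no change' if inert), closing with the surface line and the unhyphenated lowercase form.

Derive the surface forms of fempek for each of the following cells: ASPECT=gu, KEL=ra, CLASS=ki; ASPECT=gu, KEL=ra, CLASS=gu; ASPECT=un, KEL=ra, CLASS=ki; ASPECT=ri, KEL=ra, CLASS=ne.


cell ASPECT=gu, KEL=ra, CLASS=ki:
underlying: fempek-ob-ne-r
1. 0 -> e / C _ C: inserts after position(s) 3, 8: femepekobener
2. o -> e, u -> i / F C0 _: fires at position(s) 8: femepekebener
surface: femepekebener

cell ASPECT=gu, KEL=ra, CLASS=gu:
underlying: fempek-ob-ne-bi
1. 0 -> e / C _ C: inserts after position(s) 3, 8: femepekobenebi
2. o -> e, u -> i / F C0 _: fires at position(s) 8: femepekebenebi
surface: femepekebenebi

cell ASPECT=un, KEL=ra, CLASS=ki:
underlying: fempek-ve-ne-r
1. 0 -> e / C _ C: inserts after position(s) 3, 6: femepekevener
2. o -> e, u -> i / F C0 _: no change
surface: femepekevener

cell ASPECT=ri, KEL=ra, CLASS=ne:
underlying: fempek-g-ne-l
1. 0 -> e / C _ C: inserts after position(s) 3, 6, 7: femepekegenel
2. o -> e, u -> i / F C0 _: no change
surface: femepekegenel


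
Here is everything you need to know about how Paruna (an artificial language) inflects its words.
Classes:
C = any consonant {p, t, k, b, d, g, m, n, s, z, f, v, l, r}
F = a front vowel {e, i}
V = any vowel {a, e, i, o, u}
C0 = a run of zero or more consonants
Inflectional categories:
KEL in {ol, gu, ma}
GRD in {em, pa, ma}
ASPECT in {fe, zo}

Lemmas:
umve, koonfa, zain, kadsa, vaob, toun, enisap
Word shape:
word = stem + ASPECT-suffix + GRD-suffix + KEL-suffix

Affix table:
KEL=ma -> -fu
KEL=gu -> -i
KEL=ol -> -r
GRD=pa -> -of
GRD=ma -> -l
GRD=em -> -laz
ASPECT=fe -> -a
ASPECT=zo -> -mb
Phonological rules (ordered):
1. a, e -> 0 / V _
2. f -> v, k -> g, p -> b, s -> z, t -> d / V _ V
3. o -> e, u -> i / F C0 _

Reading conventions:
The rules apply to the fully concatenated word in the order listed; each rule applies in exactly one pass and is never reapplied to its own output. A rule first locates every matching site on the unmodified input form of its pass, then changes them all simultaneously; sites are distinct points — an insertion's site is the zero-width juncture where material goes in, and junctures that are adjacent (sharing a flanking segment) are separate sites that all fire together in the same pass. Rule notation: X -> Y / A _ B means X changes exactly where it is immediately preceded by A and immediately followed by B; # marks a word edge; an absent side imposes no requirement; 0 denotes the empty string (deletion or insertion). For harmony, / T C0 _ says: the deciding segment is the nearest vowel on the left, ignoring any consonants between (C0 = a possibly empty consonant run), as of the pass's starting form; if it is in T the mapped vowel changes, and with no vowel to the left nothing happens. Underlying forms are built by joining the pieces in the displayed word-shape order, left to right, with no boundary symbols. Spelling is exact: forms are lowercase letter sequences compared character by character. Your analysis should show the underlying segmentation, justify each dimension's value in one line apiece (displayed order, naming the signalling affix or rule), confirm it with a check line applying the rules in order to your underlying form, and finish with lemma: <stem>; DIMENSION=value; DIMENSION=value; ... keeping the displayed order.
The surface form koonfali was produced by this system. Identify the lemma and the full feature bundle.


underlying: koonfa-a-l-i
KEL=gu - signalled by the affix -i
GRD=ma - signalled by the affix -l
ASPECT=fe - signalled by the affix -a
check: koonfaali -> koonfali -> koonfali -> koonfali
lemma: koonfa; KEL=gu; GRD=ma; ASPECT=fe


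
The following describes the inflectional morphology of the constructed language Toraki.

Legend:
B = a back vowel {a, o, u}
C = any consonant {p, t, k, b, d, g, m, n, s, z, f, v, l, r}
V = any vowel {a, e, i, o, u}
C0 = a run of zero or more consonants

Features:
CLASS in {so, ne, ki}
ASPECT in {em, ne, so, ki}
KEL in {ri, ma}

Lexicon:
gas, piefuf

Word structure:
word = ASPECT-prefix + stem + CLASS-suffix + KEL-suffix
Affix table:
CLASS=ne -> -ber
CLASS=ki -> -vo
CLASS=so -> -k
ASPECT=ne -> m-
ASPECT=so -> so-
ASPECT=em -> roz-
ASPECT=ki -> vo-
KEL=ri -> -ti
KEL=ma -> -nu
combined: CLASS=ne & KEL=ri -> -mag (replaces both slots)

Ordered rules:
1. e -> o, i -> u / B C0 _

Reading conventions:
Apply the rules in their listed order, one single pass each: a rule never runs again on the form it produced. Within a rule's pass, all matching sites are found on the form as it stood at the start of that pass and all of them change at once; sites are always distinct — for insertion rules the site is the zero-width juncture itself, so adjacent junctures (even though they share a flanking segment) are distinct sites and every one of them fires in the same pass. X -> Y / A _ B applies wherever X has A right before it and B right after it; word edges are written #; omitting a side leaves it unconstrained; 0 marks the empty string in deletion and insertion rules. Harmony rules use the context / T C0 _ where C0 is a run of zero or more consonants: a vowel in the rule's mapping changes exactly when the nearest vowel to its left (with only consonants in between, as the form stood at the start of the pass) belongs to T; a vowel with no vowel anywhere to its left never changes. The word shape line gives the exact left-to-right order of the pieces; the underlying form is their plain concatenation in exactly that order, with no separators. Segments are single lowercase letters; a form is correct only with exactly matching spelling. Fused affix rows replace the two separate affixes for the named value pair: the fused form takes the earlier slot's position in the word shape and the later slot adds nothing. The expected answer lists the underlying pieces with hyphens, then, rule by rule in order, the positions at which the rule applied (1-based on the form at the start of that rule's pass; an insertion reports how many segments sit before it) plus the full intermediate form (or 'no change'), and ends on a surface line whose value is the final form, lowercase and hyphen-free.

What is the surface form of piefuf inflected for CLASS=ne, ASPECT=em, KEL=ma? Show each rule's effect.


underlying: roz-piefuf-ber-nu
1. e -> o, i -> u / B C0 _: fires at position(s) 5, 11: rozpuefufbornu
surface: rozpuefufbornu


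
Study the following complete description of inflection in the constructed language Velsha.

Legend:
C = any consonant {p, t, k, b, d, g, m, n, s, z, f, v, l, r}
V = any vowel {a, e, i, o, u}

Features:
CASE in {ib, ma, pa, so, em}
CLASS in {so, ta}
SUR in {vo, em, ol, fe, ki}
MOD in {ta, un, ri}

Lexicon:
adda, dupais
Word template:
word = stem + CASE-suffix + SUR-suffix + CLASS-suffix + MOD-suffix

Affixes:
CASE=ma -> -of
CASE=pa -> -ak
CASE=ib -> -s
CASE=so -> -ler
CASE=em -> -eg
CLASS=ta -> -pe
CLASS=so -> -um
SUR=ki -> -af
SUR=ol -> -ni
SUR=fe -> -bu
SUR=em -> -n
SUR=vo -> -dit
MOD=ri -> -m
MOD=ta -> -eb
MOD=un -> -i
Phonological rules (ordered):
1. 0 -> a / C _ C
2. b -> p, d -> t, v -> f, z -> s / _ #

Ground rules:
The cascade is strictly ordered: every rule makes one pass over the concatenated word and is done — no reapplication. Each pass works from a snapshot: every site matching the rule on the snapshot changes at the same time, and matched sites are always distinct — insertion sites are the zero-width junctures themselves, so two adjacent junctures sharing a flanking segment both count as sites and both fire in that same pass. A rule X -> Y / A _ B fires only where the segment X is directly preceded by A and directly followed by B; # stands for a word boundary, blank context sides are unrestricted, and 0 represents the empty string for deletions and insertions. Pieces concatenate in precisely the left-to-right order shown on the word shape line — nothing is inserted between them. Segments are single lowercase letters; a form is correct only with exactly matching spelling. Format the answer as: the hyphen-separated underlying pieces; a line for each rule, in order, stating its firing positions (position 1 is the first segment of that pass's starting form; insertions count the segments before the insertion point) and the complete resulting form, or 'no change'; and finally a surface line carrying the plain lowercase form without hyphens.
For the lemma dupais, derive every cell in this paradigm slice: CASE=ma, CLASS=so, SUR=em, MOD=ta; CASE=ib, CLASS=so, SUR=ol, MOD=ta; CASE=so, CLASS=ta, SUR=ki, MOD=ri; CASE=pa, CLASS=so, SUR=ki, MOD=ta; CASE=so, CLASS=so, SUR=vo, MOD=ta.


cell CASE=ma, CLASS=so, SUR=em, MOD=ta:
underlying: dupais-of-n-um-eb
1. 0 -> a / C _ C: inserts after position(s) 8: dupaisofanumeb
2. b -> p, d -> t, v -> f, z -> s / _ #: fires at position(s) 14: dupaisofanumep
surface: dupaisofanumep

cell CASE=ib, CLASS=so, SUR=ol, MOD=ta:
underlying: dupais-s-ni-um-eb
1. 0 -> a / C _ C: inserts after position(s) 6, 7: dupaisasaniumeb
2. b -> p, d -> t, v -> f, z -> s / _ #: fires at position(s) 15: dupaisasaniumep
surface: dupaisasaniumep

cell CASE=so, CLASS=ta, SUR=ki, MOD=ri:
underlying: dupais-ler-af-pe-m
1. 0 -> a / C _ C: inserts after position(s) 6, 11: dupaisalerafapem
2. b -> p, d -> t, v -> f, z -> s / _ #: no change
surface: dupaisalerafapem

cell CASE=pa, CLASS=so, SUR=ki, MOD=ta:
underlying: dupais-ak-af-um-eb
1. 0 -> a / C _ C: no change
2. b -> p, d -> t, v -> f, z -> s / _ #: fires at position(s) 14: dupaisakafumep
surface: dupaisakafumep

cell CASE=so, CLASS=so, SUR=vo, MOD=ta:
underlying: dupais-ler-dit-um-eb
1. 0 -> a / C _ C: inserts after position(s) 6, 9: dupaisaleraditumeb
2. b -> p, d -> t, v -> f, z -> s / _ #: fires at position(s) 18: dupaisaleraditumep
surface: dupaisaleraditumep


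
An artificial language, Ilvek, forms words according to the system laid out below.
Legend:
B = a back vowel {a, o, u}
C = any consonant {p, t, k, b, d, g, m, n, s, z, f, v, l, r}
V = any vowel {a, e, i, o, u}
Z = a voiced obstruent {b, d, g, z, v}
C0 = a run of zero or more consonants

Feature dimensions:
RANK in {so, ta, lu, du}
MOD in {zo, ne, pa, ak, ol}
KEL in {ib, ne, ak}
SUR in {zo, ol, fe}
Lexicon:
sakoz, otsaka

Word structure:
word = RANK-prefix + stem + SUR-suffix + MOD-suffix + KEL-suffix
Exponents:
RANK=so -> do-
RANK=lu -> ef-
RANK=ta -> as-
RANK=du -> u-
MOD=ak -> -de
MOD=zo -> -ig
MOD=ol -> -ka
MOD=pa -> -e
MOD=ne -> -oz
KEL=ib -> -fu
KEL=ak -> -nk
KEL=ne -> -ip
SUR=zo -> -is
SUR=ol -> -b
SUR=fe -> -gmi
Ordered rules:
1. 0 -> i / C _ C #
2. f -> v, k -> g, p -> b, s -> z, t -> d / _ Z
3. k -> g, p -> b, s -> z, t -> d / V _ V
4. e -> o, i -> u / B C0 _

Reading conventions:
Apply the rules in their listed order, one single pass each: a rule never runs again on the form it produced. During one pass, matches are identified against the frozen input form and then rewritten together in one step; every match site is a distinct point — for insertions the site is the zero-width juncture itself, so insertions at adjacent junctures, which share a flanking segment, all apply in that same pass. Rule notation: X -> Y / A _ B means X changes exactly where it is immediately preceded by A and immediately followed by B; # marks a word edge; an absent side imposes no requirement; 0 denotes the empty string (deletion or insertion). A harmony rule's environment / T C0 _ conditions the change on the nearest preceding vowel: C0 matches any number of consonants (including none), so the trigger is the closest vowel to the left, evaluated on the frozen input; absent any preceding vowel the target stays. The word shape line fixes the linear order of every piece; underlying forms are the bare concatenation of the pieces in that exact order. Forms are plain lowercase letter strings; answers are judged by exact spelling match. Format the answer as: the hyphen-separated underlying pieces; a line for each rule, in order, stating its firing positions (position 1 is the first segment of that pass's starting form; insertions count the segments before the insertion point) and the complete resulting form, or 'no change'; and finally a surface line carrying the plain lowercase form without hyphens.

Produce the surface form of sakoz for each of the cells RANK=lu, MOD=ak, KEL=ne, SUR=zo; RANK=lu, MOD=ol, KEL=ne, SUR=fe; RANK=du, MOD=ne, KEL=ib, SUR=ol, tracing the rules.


cell RANK=lu, MOD=ak, KEL=ne, SUR=zo:
underlying: ef-sakoz-is-de-ip
1. 0 -> i / C _ C #: no change
2. f -> v, k -> g, p -> b, s -> z, t -> d / _ Z: fires at position(s) 9: efsakozizdeip
3. k -> g, p -> b, s -> z, t -> d / V _ V: fires at position(s) 5: efsagozizdeip
4. e -> o, i -> u / B C0 _: fires at position(s) 8: efsagozuzdeip
surface: efsagozuzdeip

cell RANK=lu, MOD=ol, KEL=ne, SUR=fe:
underlying: ef-sakoz-gmi-ka-ip
1. 0 -> i / C _ C #: no change
2. f -> v, k -> g, p -> b, s -> z, t -> d / _ Z: no change
3. k -> g, p -> b, s -> z, t -> d / V _ V: fires at position(s) 5, 11: efsagozgmigaip
4. e -> o, i -> u / B C0 _: fires at position(s) 10, 13: efsagozgmugaup
surface: efsagozgmugaup

cell RANK=du, MOD=ne, KEL=ib, SUR=ol:
underlying: u-sakoz-b-oz-fu
1. 0 -> i / C _ C #: no change
2. f -> v, k -> g, p -> b, s -> z, t -> d / _ Z: no change
3. k -> g, p -> b, s -> z, t -> d / V _ V: fires at position(s) 2, 4: uzagozbozfu
4. e -> o, i -> u / B C0 _: no change
surface: uzagozbozfu


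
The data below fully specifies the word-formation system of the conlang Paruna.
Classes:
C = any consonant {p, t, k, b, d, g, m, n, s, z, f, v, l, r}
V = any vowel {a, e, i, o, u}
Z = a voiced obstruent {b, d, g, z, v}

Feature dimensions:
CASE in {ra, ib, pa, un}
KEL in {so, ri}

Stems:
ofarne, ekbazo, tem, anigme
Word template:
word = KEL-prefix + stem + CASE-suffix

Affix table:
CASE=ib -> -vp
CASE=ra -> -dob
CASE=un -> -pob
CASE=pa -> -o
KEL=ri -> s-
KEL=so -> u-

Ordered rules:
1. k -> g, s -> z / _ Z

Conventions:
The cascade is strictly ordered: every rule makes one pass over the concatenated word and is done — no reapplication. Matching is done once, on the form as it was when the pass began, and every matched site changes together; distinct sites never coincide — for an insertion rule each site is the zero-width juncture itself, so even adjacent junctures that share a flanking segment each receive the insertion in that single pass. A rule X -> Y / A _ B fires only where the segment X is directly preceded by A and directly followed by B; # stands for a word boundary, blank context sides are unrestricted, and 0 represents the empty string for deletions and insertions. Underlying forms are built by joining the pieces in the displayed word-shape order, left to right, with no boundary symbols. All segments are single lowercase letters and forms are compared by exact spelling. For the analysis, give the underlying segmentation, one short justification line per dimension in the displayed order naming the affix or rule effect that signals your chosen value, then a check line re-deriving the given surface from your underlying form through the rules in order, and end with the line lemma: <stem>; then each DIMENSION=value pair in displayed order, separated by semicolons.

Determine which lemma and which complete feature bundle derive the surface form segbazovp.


underlying: s-ekbazo-vp
CASE=ib - signalled by the affix -vp
KEL=ri - signalled by the affix s-
check: sekbazovp -> segbazovp
lemma: ekbazo; CASE=ib; KEL=ri


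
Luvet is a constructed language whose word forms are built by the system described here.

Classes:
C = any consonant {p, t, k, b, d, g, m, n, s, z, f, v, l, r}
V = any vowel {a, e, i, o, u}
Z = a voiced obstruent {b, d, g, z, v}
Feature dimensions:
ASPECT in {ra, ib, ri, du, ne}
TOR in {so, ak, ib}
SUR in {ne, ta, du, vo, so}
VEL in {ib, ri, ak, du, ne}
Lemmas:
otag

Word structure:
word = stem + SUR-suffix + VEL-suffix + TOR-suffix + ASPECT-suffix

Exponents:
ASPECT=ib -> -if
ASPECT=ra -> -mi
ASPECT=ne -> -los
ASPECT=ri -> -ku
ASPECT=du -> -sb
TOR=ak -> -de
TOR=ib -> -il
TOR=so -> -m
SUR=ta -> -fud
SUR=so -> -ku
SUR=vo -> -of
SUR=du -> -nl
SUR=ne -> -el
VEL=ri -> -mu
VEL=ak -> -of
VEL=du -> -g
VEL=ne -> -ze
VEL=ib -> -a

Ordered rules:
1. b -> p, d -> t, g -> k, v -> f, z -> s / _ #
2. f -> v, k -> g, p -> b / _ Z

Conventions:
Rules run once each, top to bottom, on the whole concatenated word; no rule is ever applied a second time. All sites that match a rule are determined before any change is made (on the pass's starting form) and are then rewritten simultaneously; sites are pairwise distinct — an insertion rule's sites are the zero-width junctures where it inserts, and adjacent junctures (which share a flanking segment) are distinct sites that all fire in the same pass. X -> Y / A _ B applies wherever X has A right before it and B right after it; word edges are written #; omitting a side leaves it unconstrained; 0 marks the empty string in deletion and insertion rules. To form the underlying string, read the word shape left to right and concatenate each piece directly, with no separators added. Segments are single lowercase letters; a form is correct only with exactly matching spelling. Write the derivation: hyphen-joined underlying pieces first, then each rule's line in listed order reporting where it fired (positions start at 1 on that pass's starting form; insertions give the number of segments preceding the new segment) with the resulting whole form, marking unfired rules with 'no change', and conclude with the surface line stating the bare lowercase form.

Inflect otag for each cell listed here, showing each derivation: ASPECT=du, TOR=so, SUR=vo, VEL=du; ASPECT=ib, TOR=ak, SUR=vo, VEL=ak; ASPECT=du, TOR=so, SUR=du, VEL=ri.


cell ASPECT=du, TOR=so, SUR=vo, VEL=du:
underlying: otag-of-g-m-sb
1. b -> p, d -> t, g -> k, v -> f, z -> s / _ #: fires at position(s) 10: otagofgmsp
2. f -> v, k -> g, p -> b / _ Z: fires at position(s) 6: otagovgmsp
surface: otagovgmsp

cell ASPECT=ib, TOR=ak, SUR=vo, VEL=ak:
underlying: otag-of-of-de-if
1. b -> p, d -> t, g -> k, v -> f, z -> s / _ #: no change
2. f -> v, k -> g, p -> b / _ Z: fires at position(s) 8: otagofovdeif
surface: otagofovdeif

cell ASPECT=du, TOR=so, SUR=du, VEL=ri:
underlying: otag-nl-mu-m-sb
1. b -> p, d -> t, g -> k, v -> f, z -> s / _ #: fires at position(s) 11: otagnlmumsp
2. f -> v, k -> g, p -> b / _ Z: no change
surface: otagnlmumsp


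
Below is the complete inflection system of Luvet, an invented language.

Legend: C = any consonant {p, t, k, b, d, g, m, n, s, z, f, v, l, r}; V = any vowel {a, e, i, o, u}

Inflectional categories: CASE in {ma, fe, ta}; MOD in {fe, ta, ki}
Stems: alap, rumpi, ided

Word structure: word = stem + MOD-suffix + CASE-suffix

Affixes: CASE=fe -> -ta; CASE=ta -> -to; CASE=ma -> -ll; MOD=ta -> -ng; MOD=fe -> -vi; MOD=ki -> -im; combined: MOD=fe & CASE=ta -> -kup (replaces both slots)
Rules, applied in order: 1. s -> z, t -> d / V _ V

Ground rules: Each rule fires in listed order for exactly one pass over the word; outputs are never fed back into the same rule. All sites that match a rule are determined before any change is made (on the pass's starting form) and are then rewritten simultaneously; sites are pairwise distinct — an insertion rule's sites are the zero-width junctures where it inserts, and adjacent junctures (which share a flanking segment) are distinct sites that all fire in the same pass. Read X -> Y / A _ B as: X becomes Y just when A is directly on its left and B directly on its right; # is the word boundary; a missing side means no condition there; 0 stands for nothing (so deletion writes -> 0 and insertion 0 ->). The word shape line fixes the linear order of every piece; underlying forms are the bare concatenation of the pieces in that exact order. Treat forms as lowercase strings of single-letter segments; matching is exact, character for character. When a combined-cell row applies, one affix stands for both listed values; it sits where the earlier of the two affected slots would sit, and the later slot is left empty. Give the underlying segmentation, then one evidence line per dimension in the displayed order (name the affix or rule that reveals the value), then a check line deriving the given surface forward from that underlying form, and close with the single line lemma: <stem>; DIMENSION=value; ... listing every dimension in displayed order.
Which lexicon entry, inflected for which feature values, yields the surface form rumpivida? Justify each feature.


underlying: rumpi-vi-ta
CASE=fe - signalled by the affix -ta
MOD=fe - signalled by the affix -vi
check: rumpivita -> rumpivida
lemma: rumpi; CASE=fe; MOD=fe


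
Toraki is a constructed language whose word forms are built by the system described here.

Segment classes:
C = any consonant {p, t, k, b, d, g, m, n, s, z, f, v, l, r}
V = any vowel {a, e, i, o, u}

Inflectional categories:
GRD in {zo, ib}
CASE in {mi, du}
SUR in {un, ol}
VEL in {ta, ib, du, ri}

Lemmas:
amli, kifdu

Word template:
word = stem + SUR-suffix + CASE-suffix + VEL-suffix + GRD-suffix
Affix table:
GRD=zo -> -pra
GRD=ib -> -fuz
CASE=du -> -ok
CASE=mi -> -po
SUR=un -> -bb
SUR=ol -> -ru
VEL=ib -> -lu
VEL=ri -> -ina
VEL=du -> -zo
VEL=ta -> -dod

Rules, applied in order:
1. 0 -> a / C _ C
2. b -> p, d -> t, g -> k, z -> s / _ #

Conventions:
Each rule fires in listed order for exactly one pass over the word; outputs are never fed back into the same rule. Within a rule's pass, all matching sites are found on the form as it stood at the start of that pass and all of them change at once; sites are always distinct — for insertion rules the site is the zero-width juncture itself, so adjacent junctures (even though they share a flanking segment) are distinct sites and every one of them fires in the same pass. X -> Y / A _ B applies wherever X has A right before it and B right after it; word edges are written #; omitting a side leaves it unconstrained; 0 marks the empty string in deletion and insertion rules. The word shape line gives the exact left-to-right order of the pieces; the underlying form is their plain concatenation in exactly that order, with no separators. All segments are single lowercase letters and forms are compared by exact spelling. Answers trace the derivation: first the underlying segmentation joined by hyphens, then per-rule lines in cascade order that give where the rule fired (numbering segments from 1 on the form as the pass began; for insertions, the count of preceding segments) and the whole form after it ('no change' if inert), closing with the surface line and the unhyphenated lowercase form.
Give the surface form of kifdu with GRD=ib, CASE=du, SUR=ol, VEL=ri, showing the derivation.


underlying: kifdu-ru-ok-ina-fuz
1. 0 -> a / C _ C: inserts after position(s) 3: kifaduruokinafuz
2. b -> p, d -> t, g -> k, z -> s / _ #: fires at position(s) 16: kifaduruokinafus
surface: kifaduruokinafus


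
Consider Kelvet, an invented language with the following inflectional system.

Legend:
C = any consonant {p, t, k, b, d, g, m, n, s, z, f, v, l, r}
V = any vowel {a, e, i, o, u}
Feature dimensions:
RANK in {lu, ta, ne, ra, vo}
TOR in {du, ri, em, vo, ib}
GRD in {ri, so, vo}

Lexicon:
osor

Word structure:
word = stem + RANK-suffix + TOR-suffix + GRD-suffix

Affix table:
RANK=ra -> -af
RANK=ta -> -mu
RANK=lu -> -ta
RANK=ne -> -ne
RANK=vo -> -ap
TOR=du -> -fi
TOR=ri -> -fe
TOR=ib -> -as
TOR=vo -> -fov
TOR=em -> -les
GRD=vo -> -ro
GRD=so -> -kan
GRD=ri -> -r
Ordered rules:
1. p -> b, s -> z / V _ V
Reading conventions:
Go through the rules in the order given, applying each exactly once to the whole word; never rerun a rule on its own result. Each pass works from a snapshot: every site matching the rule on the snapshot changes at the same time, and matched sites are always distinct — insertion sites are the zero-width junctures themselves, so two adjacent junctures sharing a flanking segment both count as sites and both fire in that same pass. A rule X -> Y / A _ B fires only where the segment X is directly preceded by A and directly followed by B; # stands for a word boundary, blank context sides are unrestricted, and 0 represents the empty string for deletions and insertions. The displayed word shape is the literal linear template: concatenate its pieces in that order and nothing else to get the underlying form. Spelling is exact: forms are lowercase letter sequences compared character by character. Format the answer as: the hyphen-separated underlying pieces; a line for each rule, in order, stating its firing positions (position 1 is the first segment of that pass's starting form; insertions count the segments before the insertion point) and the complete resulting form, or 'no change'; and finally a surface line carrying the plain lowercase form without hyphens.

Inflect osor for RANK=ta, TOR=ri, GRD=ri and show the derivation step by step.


underlying: osor-mu-fe-r
1. p -> b, s -> z / V _ V: fires at position(s) 2: ozormufer
surface: ozormufer


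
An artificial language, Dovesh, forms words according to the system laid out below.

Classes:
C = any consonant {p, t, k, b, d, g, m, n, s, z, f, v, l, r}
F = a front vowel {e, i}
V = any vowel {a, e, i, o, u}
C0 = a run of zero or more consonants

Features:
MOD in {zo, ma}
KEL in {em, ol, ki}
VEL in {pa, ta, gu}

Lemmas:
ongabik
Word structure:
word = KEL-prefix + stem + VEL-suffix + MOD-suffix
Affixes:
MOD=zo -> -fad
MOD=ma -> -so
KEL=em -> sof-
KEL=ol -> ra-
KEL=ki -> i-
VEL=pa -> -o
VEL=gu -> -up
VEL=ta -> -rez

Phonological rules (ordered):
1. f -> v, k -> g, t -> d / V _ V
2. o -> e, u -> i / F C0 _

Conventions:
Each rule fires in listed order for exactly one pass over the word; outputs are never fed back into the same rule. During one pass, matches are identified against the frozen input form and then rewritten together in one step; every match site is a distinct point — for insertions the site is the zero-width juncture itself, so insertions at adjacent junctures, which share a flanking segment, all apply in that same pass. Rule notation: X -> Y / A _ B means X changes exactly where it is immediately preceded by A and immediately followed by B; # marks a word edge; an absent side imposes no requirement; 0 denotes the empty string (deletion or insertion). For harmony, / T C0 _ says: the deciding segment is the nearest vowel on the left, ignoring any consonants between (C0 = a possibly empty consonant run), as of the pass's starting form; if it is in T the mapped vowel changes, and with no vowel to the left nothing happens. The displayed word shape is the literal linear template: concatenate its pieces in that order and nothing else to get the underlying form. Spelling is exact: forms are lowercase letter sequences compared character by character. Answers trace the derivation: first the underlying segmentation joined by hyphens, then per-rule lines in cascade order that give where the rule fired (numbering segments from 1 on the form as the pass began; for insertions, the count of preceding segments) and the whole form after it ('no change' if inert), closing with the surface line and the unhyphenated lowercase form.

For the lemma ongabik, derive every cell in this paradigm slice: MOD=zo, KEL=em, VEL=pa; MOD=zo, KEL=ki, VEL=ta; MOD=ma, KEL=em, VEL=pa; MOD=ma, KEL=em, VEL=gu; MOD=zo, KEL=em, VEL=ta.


cell MOD=zo, KEL=em, VEL=pa:
underlying: sof-ongabik-o-fad
1. f -> v, k -> g, t -> d / V _ V: fires at position(s) 3, 10, 12: sovongabigovad
2. o -> e, u -> i / F C0 _: fires at position(s) 11: sovongabigevad
surface: sovongabigevad

cell MOD=zo, KEL=ki, VEL=ta:
underlying: i-ongabik-rez-fad
1. f -> v, k -> g, t -> d / V _ V: no change
2. o -> e, u -> i / F C0 _: fires at position(s) 2: iengabikrezfad
surface: iengabikrezfad

cell MOD=ma, KEL=em, VEL=pa:
underlying: sof-ongabik-o-so
1. f -> v, k -> g, t -> d / V _ V: fires at position(s) 3, 10: sovongabigoso
2. o -> e, u -> i / F C0 _: fires at position(s) 11: sovongabigeso
surface: sovongabigeso

cell MOD=ma, KEL=em, VEL=gu:
underlying: sof-ongabik-up-so
1. f -> v, k -> g, t -> d / V _ V: fires at position(s) 3, 10: sovongabigupso
2. o -> e, u -> i / F C0 _: fires at position(s) 11: sovongabigipso
surface: sovongabigipso

cell MOD=zo, KEL=em, VEL=ta:
underlying: sof-ongabik-rez-fad
1. f -> v, k -> g, t -> d / V _ V: fires at position(s) 3: sovongabikrezfad
2. o -> e, u -> i / F C0 _: no change
surface: sovongabikrezfad


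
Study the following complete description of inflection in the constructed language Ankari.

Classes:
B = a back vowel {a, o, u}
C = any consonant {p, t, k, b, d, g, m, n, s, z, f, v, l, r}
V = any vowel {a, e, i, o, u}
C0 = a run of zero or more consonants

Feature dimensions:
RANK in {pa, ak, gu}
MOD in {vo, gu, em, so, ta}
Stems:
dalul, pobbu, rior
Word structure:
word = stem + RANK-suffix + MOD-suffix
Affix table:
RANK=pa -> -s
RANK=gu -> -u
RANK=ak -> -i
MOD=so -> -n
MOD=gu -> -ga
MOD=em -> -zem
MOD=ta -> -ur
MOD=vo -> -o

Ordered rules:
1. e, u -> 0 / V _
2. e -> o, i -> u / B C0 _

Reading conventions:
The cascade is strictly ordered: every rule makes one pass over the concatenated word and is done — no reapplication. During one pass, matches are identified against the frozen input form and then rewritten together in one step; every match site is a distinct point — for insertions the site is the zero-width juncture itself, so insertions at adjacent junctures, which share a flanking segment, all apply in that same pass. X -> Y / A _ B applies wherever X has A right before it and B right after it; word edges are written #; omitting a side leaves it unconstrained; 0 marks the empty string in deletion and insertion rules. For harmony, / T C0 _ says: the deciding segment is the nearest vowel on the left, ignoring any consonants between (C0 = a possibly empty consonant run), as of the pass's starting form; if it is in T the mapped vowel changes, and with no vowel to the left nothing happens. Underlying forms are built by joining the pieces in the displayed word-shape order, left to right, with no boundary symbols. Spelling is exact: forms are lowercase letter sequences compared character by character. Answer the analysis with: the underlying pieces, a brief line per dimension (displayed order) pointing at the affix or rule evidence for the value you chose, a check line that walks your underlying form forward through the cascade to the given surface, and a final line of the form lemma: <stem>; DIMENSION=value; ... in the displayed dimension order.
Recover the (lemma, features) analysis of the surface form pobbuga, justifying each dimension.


underlying: pobbu-u-ga
RANK=gu - signalled by the affix -u
MOD=gu - signalled by the affix -ga
check: pobbuuga -> pobbuga -> pobbuga
lemma: pobbu; RANK=gu; MOD=gu


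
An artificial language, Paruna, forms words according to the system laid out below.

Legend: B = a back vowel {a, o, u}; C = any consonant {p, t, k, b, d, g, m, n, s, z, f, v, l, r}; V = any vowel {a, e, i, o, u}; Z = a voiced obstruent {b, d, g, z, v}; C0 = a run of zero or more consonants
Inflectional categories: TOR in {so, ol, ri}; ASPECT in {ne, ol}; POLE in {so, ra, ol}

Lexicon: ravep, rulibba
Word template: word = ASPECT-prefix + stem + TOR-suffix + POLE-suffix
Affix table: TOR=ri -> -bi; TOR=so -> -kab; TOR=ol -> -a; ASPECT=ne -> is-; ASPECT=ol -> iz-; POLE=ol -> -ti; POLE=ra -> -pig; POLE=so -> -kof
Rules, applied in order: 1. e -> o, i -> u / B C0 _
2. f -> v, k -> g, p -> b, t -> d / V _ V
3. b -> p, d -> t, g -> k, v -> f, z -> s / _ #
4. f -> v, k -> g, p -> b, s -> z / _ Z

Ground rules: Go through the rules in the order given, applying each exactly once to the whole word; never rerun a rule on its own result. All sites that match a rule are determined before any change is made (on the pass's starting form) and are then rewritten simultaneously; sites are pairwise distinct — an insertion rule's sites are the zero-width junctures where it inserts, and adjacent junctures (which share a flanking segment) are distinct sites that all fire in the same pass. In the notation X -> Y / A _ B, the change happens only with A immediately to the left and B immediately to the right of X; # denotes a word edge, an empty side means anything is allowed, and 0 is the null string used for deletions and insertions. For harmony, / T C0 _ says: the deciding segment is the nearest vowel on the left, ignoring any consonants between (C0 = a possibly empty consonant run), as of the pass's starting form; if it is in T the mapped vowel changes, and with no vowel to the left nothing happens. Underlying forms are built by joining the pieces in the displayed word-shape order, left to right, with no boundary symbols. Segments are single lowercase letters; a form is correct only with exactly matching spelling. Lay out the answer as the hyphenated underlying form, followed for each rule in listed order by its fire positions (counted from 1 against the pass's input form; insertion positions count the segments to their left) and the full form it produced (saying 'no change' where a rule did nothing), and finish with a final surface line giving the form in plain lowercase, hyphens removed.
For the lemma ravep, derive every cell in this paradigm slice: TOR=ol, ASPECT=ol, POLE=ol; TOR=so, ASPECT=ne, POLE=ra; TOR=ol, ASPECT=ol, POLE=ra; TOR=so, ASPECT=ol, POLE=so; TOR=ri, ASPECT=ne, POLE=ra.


cell TOR=ol, ASPECT=ol, POLE=ol:
underlying: iz-ravep-a-ti
1. e -> o, i -> u / B C0 _: fires at position(s) 6, 10: izravopatu
2. f -> v, k -> g, p -> b, t -> d / V _ V: fires at position(s) 7, 9: izravobadu
3. b -> p, d -> t, g -> k, v -> f, z -> s / _ #: no change
4. f -> v, k -> g, p -> b, s -> z / _ Z: no change
surface: izravobadu

cell TOR=so, ASPECT=ne, POLE=ra:
underlying: is-ravep-kab-pig
1. e -> o, i -> u / B C0 _: fires at position(s) 6, 12: isravopkabpug
2. f -> v, k -> g, p -> b, t -> d / V _ V: no change
3. b -> p, d -> t, g -> k, v -> f, z -> s / _ #: fires at position(s) 13: isravopkabpuk
4. f -> v, k -> g, p -> b, s -> z / _ Z: no change
surface: isravopkabpuk

cell TOR=ol, ASPECT=ol, POLE=ra:
underlying: iz-ravep-a-pig
1. e -> o, i -> u / B C0 _: fires at position(s) 6, 10: izravopapug
2. f -> v, k -> g, p -> b, t -> d / V _ V: fires at position(s) 7, 9: izravobabug
3. b -> p, d -> t, g -> k, v -> f, z -> s / _ #: fires at position(s) 11: izravobabuk
4. f -> v, k -> g, p -> b, s -> z / _ Z: no change
surface: izravobabuk

cell TOR=so, ASPECT=ol, POLE=so:
underlying: iz-ravep-kab-kof
1. e -> o, i -> u / B C0 _: fires at position(s) 6: izravopkabkof
2. f -> v, k -> g, p -> b, t -> d / V _ V: no change
3. b -> p, d -> t, g -> k, v -> f, z -> s / _ #: no change
4. f -> v, k -> g, p -> b, s -> z / _ Z: no change
surface: izravopkabkof

cell TOR=ri, ASPECT=ne, POLE=ra:
underlying: is-ravep-bi-pig
1. e -> o, i -> u / B C0 _: fires at position(s) 6: isravopbipig
2. f -> v, k -> g, p -> b, t -> d / V _ V: fires at position(s) 10: isravopbibig
3. b -> p, d -> t, g -> k, v -> f, z -> s / _ #: fires at position(s) 12: isravopbibik
4. f -> v, k -> g, p -> b, s -> z / _ Z: fires at position(s) 7: isravobbibik
surface: isravobbibik


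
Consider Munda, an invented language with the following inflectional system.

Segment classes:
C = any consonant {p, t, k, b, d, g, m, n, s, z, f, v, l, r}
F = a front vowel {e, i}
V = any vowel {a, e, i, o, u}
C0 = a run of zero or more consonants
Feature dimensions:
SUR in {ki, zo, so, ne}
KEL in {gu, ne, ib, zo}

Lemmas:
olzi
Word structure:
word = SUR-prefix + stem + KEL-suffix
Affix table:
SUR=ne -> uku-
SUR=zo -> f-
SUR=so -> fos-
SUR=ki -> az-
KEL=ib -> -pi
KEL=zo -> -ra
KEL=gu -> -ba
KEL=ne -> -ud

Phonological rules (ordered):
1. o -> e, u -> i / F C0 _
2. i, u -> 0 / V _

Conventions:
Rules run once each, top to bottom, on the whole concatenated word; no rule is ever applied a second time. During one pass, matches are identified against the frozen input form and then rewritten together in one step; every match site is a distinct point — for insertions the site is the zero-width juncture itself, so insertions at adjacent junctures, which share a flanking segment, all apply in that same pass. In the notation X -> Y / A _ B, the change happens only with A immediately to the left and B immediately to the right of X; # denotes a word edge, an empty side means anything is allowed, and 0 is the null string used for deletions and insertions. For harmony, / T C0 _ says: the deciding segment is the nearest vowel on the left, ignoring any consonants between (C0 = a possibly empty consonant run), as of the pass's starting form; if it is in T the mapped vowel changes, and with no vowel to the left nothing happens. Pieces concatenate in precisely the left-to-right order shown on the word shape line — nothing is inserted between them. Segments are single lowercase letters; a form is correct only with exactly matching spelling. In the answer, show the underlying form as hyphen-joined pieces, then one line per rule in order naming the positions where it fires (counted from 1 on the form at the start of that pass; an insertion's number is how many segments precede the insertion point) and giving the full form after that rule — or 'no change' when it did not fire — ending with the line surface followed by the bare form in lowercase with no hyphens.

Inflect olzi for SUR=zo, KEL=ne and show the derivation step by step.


underlying: f-olzi-ud
1. o -> e, u -> i / F C0 _: fires at position(s) 6: folziid
2. i, u -> 0 / V _: fires at position(s) 6: folzid
surface: folzid
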